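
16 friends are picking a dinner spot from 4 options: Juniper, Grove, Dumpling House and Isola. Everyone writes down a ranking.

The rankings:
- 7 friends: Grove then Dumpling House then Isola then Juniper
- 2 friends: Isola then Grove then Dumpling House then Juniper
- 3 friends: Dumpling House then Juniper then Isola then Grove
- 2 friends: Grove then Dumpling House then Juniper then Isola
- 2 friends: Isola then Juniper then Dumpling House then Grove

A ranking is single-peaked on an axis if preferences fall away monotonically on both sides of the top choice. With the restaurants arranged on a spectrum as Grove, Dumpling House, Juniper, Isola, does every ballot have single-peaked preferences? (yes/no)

no

Axis positions: Grove=1, Dumpling House=2, Juniper=3, Isola=4.
Type 1: ranking walks positions 1-2-4-3; Isola is ranked above Juniper even though Juniper lies between Isola and the peak Grove on the axis — preferences dip and rise again. Not single-peaked.
Type 2: ranking walks positions 4-1-2-3; Grove is ranked above Juniper even though Juniper lies between Grove and the peak Isola on the axis — preferences dip and rise again. Not single-peaked.
Type 3 (peak Dumpling House at position 2): ranking walks positions 2-3-4-1, expanding outward from the peak — single-peaked.
Type 4 (peak Grove at position 1): ranking walks positions 1-2-3-4, expanding outward from the peak — single-peaked.
Type 5 (peak Isola at position 4): ranking walks positions 4-3-2-1, expanding outward from the peak — single-peaked.
Type 1 violates single-peakedness, so the profile is not single-peaked on this axis.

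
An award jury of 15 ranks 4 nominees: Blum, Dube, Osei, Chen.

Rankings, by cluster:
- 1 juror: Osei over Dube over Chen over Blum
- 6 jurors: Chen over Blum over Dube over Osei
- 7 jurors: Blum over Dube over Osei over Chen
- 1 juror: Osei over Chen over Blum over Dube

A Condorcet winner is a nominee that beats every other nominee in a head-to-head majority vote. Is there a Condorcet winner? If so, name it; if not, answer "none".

Pairwise majorities:
Blum vs Dube: Blum, 14–1.
Blum–Osei: Blum 13–2.
Blum vs Chen: Chen wins 8–7.
Dube vs Osei: Dube wins 13–2.
Dube–Chen: Dube 8–7.
Osei vs Chen: Osei wins 9–6.
Each nominee drops at least one matchup (Blum loses to Chen; Dube loses to Blum; Osei loses to Blum; Chen loses to Dube); the cycle Blum beats Dube beats Chen beats Blum rules out a Condorcet winner.

none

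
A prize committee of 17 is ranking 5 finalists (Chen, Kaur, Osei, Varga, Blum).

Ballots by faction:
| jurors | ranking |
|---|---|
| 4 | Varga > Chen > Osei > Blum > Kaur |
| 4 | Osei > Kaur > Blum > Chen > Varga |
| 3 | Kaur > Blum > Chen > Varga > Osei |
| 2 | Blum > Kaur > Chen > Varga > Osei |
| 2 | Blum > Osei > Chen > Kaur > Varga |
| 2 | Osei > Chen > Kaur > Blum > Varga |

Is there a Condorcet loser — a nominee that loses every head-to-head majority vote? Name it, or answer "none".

none

Head-to-head results (17 jurors):
Chen vs Kaur: 8 to 9, Kaur.
Chen vs Osei: Chen wins 9–8.
Chen vs Varga: 4+3+2+2+2 = 13 for Chen, 4 for Varga — Chen by 13–4.
Chen vs Blum: Chen preferred on 4+2 = 6 ballots; Blum wins 11–6.
Kaur vs Osei: 3+2 = 5 for Kaur, 12 for Osei — Osei by 12–5.
Kaur vs Varga: 4+3+2+2+2 = 13 for Kaur, 4 for Varga — Kaur by 13–4.
Kaur vs Blum: Kaur is ranked higher on 4+3+2 = 9 ballots, Blum on 8. Kaur wins 9–8.
Osei–Varga: Varga 9–8.
Osei vs Blum: Osei, 10–7.
Varga vs Blum: Blum, 13–4.
No nominee is winless: Chen beats Osei; Kaur beats Chen; Osei beats Kaur; Varga beats Osei; Blum beats Chen. There is no Condorcet loser.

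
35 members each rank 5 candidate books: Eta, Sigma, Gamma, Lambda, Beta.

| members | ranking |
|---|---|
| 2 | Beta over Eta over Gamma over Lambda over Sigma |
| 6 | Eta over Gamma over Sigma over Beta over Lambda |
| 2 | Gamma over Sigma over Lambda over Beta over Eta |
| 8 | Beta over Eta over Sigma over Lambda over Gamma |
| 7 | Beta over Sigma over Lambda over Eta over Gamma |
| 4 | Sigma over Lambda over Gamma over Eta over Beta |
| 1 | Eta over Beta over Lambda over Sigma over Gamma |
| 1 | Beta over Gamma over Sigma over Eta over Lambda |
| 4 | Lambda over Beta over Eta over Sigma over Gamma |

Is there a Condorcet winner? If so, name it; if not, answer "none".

Pairwise majorities:
Eta vs Sigma: Eta is ranked higher on 2+6+8+1+4 = 21 ballots, Sigma on 14. Eta wins 21–14.
Eta vs Gamma: Eta is ranked higher on 2+6+8+7+1+4 = 28 ballots, Gamma on 7. Eta wins 28–7.
Eta vs Lambda: 2+6+8+1+1 = 18 for Eta, 17 for Lambda — Eta by 18–17.
Eta vs Beta: Eta is ranked higher on 6+4+1 = 11 ballots, Beta on 24. Beta wins 24–11.
Sigma vs Gamma: 8+7+4+1+4 = 24 for Sigma, 11 for Gamma — Sigma by 24–11.
Sigma vs Lambda: 6+2+8+7+4+1 = 28 for Sigma, 7 for Lambda — Sigma by 28–7.
Sigma vs Beta: Sigma is ranked higher on 6+2+4 = 12 ballots, Beta on 23. Beta wins 23–12.
Gamma vs Lambda: 11 to 24, Lambda.
Gamma vs Beta: Gamma preferred on 6+2+4 = 12 ballots; Beta wins 23–12.
Lambda vs Beta: Lambda is ranked higher on 2+4+4 = 10 ballots, Beta on 25. Beta wins 25–10.
Beta wins every pairwise contest, so Beta is the Condorcet winner.

Beta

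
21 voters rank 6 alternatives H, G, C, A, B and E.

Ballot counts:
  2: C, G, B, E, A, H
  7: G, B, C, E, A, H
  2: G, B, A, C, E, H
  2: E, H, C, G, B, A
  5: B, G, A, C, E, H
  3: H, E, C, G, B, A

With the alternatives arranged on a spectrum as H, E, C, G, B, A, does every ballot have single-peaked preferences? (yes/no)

yes

Axis positions: H=1, E=2, C=3, G=4, B=5, A=6.
Cluster 1 (peak C at position 3): ranking walks positions 3-4-5-2-6-1, expanding outward from the peak — single-peaked.
Cluster 2 (peak G at position 4): ranking walks positions 4-5-3-2-6-1, expanding outward from the peak — single-peaked.
Cluster 3 (peak G at position 4): ranking walks positions 4-5-6-3-2-1, expanding outward from the peak — single-peaked.
Cluster 4 (peak E at position 2): ranking walks positions 2-1-3-4-5-6, expanding outward from the peak — single-peaked.
Cluster 5 (peak B at position 5): ranking walks positions 5-4-6-3-2-1, expanding outward from the peak — single-peaked.
Cluster 6 (peak H at position 1): ranking walks positions 1-2-3-4-5-6, expanding outward from the peak — single-peaked.
Every ranking is single-peaked on this axis.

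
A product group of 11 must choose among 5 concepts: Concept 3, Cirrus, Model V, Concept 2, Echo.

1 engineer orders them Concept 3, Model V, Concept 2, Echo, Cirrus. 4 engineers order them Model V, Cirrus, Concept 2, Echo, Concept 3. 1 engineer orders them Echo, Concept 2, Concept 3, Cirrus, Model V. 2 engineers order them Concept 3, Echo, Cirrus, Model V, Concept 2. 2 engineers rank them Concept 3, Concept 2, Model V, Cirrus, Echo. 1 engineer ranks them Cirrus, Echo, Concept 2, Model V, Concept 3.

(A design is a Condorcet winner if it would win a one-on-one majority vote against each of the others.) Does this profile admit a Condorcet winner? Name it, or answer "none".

none

Pairwise majorities:
Concept 3 vs Cirrus: Concept 3 wins 6–5.
Concept 3 vs Model V: Concept 3 wins 6–5.
Concept 3 vs Concept 2: Concept 2, 6–5.
Concept 3 vs Echo: Echo wins 6–5.
Cirrus vs Model V: Model V wins 7–4.
Cirrus vs Concept 2: Cirrus wins 7–4.
Cirrus–Echo: Cirrus 7–4.
Model V–Concept 2: Model V 7–4.
Model V vs Echo: Model V, 7–4.
Concept 2–Echo: Concept 2 7–4.
No design is unbeaten: Concept 3 loses to Concept 2; Cirrus loses to Concept 3; Model V loses to Concept 3; Concept 2 loses to Cirrus; Echo loses to Cirrus. In particular Concept 3 → Cirrus → Concept 2 → Concept 3 is a majority cycle — no Condorcet winner exists.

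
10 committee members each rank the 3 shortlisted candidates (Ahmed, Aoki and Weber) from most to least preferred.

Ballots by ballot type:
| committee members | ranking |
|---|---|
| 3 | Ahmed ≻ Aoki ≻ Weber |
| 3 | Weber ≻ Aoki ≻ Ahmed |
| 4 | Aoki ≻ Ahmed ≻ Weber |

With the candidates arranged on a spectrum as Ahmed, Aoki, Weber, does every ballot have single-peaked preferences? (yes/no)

yes

Axis positions: Ahmed=1, Aoki=2, Weber=3.
Ballot type 1 (peak Ahmed at position 1): ranking walks positions 1-2-3, expanding outward from the peak — single-peaked.
Ballot type 2 (peak Weber at position 3): ranking walks positions 3-2-1, expanding outward from the peak — single-peaked.
Ballot type 3 (peak Aoki at position 2): ranking walks positions 2-1-3, expanding outward from the peak — single-peaked.
Every ranking is single-peaked on this axis.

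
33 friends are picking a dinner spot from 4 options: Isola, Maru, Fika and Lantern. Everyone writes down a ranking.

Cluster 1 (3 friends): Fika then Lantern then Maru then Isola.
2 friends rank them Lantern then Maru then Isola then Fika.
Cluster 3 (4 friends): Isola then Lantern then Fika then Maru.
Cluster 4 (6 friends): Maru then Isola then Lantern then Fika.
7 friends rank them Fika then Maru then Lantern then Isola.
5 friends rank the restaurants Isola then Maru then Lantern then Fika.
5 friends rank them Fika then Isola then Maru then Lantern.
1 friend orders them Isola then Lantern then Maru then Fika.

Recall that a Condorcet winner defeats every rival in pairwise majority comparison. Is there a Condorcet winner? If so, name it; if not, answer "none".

Check each pair by majority over 33 ballots:
Isola vs Maru: Maru wins 18–15.
Isola–Fika: Isola 18–15.
Isola vs Lantern: Isola wins 21–12.
Maru vs Fika: Fika, 19–14.
Maru–Lantern: Maru 23–10.
Fika–Lantern: Lantern 18–15.
Each restaurant drops at least one matchup (Isola loses to Maru; Maru loses to Fika; Fika loses to Isola; Lantern loses to Isola); the cycle Isola beats Fika beats Maru beats Isola rules out a Condorcet winner.

none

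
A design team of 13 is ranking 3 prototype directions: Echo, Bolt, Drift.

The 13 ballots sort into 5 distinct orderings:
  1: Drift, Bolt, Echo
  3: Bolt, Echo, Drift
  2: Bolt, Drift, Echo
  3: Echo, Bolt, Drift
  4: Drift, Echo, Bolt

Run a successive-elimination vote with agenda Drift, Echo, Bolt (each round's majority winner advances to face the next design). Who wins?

Bolt

Round 1: Drift vs Echo — 7–6, Drift advances.
Round 2: Drift vs Bolt — 5–8, Bolt advances.
The agenda winner is Bolt.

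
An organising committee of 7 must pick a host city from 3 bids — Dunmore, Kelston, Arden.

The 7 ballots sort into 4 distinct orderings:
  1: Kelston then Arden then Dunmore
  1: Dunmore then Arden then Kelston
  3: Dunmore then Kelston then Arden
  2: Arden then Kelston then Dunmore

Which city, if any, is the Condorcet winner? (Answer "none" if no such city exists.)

Head-to-head results (7 organisers):
Dunmore–Kelston: Dunmore 4–3.
Dunmore vs Arden: Dunmore wins 4–3.
Kelston vs Arden: Kelston wins 4–3.
Only Dunmore has no losses; Dunmore is the Condorcet winner.

Dunmore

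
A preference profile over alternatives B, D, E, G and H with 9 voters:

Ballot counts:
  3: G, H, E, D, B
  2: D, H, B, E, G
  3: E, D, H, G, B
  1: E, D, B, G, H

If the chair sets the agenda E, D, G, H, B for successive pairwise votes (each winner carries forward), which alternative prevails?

Round 1: E vs D — 7–2, E advances.
Round 2: E vs G — 6–3, E advances.
Round 3: E vs H — 4–5, H advances.
Round 4: H vs B — 8–1, H advances.
H survives the agenda.

H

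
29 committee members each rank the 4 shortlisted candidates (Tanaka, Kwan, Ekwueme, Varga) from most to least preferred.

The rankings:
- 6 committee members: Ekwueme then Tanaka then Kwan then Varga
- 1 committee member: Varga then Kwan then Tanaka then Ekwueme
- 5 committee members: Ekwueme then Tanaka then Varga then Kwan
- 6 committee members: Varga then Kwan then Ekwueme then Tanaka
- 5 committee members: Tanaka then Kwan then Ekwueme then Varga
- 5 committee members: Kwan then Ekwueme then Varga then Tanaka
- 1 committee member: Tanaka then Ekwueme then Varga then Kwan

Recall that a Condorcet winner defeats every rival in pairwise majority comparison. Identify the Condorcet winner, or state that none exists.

none

Head-to-head results (29 committee members):
Tanaka vs Kwan: Tanaka, 17–12.
Tanaka–Ekwueme: Ekwueme 22–7.
Tanaka–Varga: Tanaka 17–12.
Kwan vs Ekwueme: Kwan, 17–12.
Kwan vs Varga: Kwan wins 16–13.
Ekwueme–Varga: Ekwueme 22–7.
Every candidate loses at least once (Tanaka loses to Ekwueme; Kwan loses to Tanaka; Ekwueme loses to Kwan; Varga loses to Tanaka). The majority relation contains the cycle Tanaka > Kwan > Ekwueme > Tanaka, so there is no Condorcet winner.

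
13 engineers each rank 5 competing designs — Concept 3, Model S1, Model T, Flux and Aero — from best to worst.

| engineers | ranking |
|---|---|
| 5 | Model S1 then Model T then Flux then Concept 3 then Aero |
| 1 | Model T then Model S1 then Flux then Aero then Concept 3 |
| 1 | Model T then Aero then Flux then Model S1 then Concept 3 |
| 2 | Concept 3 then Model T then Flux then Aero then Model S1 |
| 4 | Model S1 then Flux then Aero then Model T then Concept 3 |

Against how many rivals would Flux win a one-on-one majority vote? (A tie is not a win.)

Flux against each rival (13 engineers):
Flux vs Concept 3: 5+1+1+4 = 11 for Flux, 2 for Concept 3 — Flux by 11–2.
Flux vs Model S1: 3 to 10, Model S1.
Flux vs Model T: Model T wins 9–4.
Flux vs Aero: Flux, 12–1.
Flux beats Concept 3, Aero; loses to Model S1, Model T — 2 pairwise wins.

2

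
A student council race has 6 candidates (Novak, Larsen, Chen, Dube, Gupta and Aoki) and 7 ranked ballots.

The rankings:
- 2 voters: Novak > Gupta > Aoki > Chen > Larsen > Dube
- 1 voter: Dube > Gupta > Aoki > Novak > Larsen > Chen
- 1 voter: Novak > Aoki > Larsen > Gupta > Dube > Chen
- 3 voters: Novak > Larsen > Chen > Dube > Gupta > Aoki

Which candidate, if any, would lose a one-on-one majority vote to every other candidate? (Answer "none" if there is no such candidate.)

none

Pairwise majorities:
Novak vs Larsen: Novak preferred on 2+1+1+3 = 7 ballots; Novak wins 7–0.
Novak vs Chen: Novak wins 7–0.
Novak vs Dube: Novak is ranked higher on 2+1+3 = 6 ballots, Dube on 1. Novak wins 6–1.
Novak vs Gupta: Novak, 6–1.
Novak vs Aoki: 6 to 1, Novak.
Larsen–Chen: Larsen 5–2.
Larsen vs Dube: Larsen, 6–1.
Larsen vs Gupta: Larsen preferred on 1+3 = 4 ballots; Larsen wins 4–3.
Larsen–Aoki: Aoki 4–3.
Chen vs Dube: Chen wins 5–2.
Chen vs Gupta: Gupta, 4–3.
Chen vs Aoki: Aoki wins 4–3.
Dube vs Gupta: Dube wins 4–3.
Dube vs Aoki: Dube is ranked higher on 1+3 = 4 ballots, Aoki on 3. Dube wins 4–3.
Gupta vs Aoki: Gupta, 6–1.
Every candidate wins at least one matchup (Novak beats Larsen; Larsen beats Chen; Chen beats Dube; Dube beats Gupta; Gupta beats Chen; Aoki beats Larsen), so there is no Condorcet loser.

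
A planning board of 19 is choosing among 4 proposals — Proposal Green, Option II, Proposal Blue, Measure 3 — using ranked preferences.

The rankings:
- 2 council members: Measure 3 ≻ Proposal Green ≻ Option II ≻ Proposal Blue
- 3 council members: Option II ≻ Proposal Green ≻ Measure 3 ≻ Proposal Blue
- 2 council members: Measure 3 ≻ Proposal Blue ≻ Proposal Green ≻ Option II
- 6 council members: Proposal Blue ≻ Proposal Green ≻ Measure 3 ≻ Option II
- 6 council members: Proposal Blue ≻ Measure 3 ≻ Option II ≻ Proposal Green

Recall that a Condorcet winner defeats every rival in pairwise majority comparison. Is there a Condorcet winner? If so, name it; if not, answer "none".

Proposal Blue

Check each pair by majority over 19 ballots:
Proposal Green vs Option II: Proposal Green wins 10–9.
Proposal Green–Proposal Blue: Proposal Blue 14–5.
Proposal Green–Measure 3: Measure 3 10–9.
Option II vs Proposal Blue: 2+3 = 5 for Option II, 14 for Proposal Blue — Proposal Blue by 14–5.
Option II vs Measure 3: Option II preferred on 3 ballots; Measure 3 wins 16–3.
Proposal Blue vs Measure 3: Proposal Blue is ranked higher on 6+6 = 12 ballots, Measure 3 on 7. Proposal Blue wins 12–7.
Only Proposal Blue has no losses; Proposal Blue is the Condorcet winner.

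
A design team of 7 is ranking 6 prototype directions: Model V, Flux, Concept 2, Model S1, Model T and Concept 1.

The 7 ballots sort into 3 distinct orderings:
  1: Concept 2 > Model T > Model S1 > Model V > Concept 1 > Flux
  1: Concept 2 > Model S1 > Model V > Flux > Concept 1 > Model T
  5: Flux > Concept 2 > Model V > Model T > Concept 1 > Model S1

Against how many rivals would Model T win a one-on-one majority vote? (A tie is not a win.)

2

Model T against each rival (7 engineers):
Model T vs Model V: Model T preferred on 1 ballot; Model V wins 6–1.
Model T vs Flux: Model T preferred on 1 ballot; Flux wins 6–1.
Model T vs Concept 2: 0 for Model T, 7 for Concept 2 — Concept 2 by 7–0.
Model T vs Model S1: Model T wins 6–1.
Model T vs Concept 1: Model T preferred on 1+5 = 6 ballots; Model T wins 6–1.
Model T beats Model S1, Concept 1; loses to Model V, Flux, Concept 2 — 2 pairwise wins.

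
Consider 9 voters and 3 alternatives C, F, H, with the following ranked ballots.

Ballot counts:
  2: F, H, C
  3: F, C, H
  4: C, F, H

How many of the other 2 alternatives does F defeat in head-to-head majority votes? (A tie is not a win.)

F against each rival (9 voters):
F vs C: 5 to 4, F.
F–H: F 9–0.
F beats C, H — 2 pairwise wins.

2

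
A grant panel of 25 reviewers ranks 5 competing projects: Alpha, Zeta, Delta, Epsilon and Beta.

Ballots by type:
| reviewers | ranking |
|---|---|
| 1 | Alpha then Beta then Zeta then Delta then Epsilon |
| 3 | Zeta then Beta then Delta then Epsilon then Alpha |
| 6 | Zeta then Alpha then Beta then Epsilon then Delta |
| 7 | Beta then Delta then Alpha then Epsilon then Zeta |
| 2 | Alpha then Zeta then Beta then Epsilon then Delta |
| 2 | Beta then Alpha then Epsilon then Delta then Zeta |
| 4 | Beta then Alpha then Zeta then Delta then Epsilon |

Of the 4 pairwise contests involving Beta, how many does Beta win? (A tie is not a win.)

4

Beta against each rival (25 reviewers):
Beta vs Alpha: 16 to 9, Beta.
Beta vs Zeta: 1+7+2+4 = 14 for Beta, 11 for Zeta — Beta by 14–11.
Beta vs Delta: Beta preferred on 25 ballots; Beta wins 25–0.
Beta vs Epsilon: Beta wins 25–0.
Beta beats Alpha, Zeta, Delta, Epsilon — 4 pairwise wins.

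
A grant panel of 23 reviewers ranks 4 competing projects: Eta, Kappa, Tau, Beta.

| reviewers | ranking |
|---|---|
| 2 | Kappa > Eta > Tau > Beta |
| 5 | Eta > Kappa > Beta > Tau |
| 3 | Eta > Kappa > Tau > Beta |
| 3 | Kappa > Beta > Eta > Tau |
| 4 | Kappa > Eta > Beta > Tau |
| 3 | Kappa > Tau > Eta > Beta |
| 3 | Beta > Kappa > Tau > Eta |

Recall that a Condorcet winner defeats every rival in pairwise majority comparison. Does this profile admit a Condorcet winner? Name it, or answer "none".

Kappa

Head-to-head results (23 reviewers):
Eta vs Kappa: 5+3 = 8 for Eta, 15 for Kappa — Kappa by 15–8.
Eta vs Tau: Eta is ranked higher on 2+5+3+3+4 = 17 ballots, Tau on 6. Eta wins 17–6.
Eta vs Beta: 17 to 6, Eta.
Kappa vs Tau: Kappa is ranked higher on 23 ballots, Tau on 0. Kappa wins 23–0.
Kappa–Beta: Kappa 20–3.
Tau vs Beta: 2+3+3 = 8 for Tau, 15 for Beta — Beta by 15–8.
Kappa wins every pairwise contest, so Kappa is the Condorcet winner.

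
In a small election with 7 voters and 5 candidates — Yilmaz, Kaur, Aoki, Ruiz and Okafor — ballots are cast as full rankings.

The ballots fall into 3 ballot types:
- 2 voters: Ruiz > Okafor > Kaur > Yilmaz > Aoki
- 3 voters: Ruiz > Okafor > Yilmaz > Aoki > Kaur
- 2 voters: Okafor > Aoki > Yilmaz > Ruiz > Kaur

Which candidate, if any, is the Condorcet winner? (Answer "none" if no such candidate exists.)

Ruiz

Head-to-head results (7 voters):
Yilmaz vs Kaur: 3+2 = 5 for Yilmaz, 2 for Kaur — Yilmaz by 5–2.
Yilmaz vs Aoki: Yilmaz is ranked higher on 2+3 = 5 ballots, Aoki on 2. Yilmaz wins 5–2.
Yilmaz–Ruiz: Ruiz 5–2.
Yilmaz vs Okafor: Okafor, 7–0.
Kaur vs Aoki: Kaur is ranked higher on 2 ballots, Aoki on 5. Aoki wins 5–2.
Kaur–Ruiz: Ruiz 7–0.
Kaur vs Okafor: Okafor, 7–0.
Aoki vs Ruiz: Aoki preferred on 2 ballots; Ruiz wins 5–2.
Aoki vs Okafor: Okafor, 7–0.
Ruiz–Okafor: Ruiz 5–2.
Ruiz defeats every rival head-to-head and is the Condorcet winner.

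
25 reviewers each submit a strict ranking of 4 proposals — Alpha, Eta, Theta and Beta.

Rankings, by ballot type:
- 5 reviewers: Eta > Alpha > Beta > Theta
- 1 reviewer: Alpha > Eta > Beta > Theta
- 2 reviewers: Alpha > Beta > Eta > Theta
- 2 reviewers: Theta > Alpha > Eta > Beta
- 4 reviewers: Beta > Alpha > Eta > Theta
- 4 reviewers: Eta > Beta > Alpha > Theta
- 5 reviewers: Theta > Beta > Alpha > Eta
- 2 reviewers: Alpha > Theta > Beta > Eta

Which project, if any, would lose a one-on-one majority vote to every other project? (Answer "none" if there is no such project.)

Pairwise majorities:
Alpha vs Eta: 1+2+2+4+5+2 = 16 for Alpha, 9 for Eta — Alpha by 16–9.
Alpha vs Theta: 5+1+2+4+4+2 = 18 for Alpha, 7 for Theta — Alpha by 18–7.
Alpha–Beta: Beta 13–12.
Eta vs Theta: 16 to 9, Eta.
Eta vs Beta: Beta wins 13–12.
Theta vs Beta: 2+5+2 = 9 for Theta, 16 for Beta — Beta by 16–9.
Theta loses to every other project — it is the Condorcet loser.

Theta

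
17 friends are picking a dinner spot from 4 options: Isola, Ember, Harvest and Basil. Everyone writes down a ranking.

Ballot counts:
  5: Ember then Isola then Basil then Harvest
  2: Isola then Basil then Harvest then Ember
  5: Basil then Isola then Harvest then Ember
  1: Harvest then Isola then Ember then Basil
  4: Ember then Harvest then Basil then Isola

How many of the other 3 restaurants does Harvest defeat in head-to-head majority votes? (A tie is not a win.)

0

Harvest against each rival (17 friends):
Harvest vs Isola: 1+4 = 5 for Harvest, 12 for Isola — Isola by 12–5.
Harvest vs Ember: 8 to 9, Ember.
Harvest vs Basil: Harvest is ranked higher on 1+4 = 5 ballots, Basil on 12. Basil wins 12–5.
Harvest beats no one; loses to Isola, Ember, Basil — 0 pairwise wins.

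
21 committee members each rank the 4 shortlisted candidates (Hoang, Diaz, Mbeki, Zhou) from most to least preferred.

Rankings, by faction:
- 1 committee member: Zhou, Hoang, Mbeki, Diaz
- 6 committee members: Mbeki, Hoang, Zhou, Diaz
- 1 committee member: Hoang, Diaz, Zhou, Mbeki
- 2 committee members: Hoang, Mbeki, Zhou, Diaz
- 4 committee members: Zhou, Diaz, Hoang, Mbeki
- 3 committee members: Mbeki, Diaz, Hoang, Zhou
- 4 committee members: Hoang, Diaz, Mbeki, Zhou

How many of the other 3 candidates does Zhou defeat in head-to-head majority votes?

1

Zhou against each rival (21 committee members):
Zhou vs Hoang: Hoang, 16–5.
Zhou vs Diaz: Zhou wins 13–8.
Zhou vs Mbeki: Mbeki wins 15–6.
Zhou beats Diaz; loses to Hoang, Mbeki — 1 pairwise win.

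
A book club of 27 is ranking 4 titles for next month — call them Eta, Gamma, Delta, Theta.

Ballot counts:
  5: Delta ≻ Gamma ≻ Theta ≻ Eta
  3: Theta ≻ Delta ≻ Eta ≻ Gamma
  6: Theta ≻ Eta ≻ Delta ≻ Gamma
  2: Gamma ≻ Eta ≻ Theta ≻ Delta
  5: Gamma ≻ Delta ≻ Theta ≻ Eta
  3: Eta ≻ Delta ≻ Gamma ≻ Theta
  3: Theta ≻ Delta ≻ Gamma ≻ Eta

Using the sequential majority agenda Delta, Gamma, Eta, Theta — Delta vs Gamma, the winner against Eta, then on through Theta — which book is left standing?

Theta

Round 1: Delta vs Gamma — 20–7, Delta advances.
Round 2: Delta vs Eta — 16–11, Delta advances.
Round 3: Delta vs Theta — 13–14, Theta advances.
The agenda winner is Theta.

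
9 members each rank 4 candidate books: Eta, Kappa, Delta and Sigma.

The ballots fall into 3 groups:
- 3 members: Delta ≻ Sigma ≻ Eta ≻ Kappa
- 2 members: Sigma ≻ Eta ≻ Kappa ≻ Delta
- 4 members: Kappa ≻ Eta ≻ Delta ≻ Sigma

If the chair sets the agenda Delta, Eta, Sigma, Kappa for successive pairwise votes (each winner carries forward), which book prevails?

Round 1: Delta vs Eta — 3–6, Eta advances.
Round 2: Eta vs Sigma — 4–5, Sigma advances.
Round 3: Sigma vs Kappa — 5–4, Sigma advances.
Sigma survives the agenda.

Sigma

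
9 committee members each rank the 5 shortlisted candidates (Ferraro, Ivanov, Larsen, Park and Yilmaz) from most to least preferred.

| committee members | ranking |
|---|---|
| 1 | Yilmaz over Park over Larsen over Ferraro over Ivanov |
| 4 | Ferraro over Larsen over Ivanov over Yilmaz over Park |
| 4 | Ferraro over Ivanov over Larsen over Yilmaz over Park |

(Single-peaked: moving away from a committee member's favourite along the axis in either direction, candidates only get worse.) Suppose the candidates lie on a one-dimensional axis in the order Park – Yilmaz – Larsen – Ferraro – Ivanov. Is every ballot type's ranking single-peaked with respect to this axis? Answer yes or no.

yes

Axis positions: Park=1, Yilmaz=2, Larsen=3, Ferraro=4, Ivanov=5.
Ballot type 1 (peak Yilmaz at position 2): ranking walks positions 2-1-3-4-5, expanding outward from the peak — single-peaked.
Ballot type 2 (peak Ferraro at position 4): ranking walks positions 4-3-5-2-1, expanding outward from the peak — single-peaked.
Ballot type 3 (peak Ferraro at position 4): ranking walks positions 4-5-3-2-1, expanding outward from the peak — single-peaked.
Every ranking is single-peaked on this axis.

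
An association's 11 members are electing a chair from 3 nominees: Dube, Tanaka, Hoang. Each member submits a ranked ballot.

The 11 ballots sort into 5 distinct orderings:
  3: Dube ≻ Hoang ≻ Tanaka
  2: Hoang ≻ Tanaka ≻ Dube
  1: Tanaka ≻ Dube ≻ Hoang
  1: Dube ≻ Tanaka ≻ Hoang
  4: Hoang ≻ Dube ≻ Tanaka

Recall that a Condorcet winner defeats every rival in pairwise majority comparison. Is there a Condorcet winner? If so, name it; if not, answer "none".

Hoang

Pairwise majorities:
Dube vs Tanaka: 3+1+4 = 8 for Dube, 3 for Tanaka — Dube by 8–3.
Dube vs Hoang: Dube is ranked higher on 3+1+1 = 5 ballots, Hoang on 6. Hoang wins 6–5.
Tanaka vs Hoang: 1+1 = 2 for Tanaka, 9 for Hoang — Hoang by 9–2.
Only Hoang has no losses; Hoang is the Condorcet winner.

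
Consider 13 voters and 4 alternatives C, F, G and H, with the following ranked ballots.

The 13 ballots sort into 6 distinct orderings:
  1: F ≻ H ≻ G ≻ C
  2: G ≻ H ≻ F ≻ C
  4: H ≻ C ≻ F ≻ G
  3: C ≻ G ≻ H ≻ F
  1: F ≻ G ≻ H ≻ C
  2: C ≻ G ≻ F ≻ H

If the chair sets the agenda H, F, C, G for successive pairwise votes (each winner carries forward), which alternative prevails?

G

Round 1: H vs F — 9–4, H advances.
Round 2: H vs C — 8–5, H advances.
Round 3: H vs G — 5–8, G advances.
G survives the agenda.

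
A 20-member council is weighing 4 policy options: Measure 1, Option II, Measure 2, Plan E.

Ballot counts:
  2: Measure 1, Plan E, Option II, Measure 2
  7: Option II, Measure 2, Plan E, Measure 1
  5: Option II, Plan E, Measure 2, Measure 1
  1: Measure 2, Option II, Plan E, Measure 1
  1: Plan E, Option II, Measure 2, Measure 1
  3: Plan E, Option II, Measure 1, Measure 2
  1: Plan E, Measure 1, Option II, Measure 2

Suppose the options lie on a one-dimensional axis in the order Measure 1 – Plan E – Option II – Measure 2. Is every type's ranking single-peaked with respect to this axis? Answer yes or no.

Axis positions: Measure 1=1, Plan E=2, Option II=3, Measure 2=4.
Type 1 (peak Measure 1 at position 1): ranking walks positions 1-2-3-4, expanding outward from the peak — single-peaked.
Type 2 (peak Option II at position 3): ranking walks positions 3-4-2-1, expanding outward from the peak — single-peaked.
Type 3 (peak Option II at position 3): ranking walks positions 3-2-4-1, expanding outward from the peak — single-peaked.
Type 4 (peak Measure 2 at position 4): ranking walks positions 4-3-2-1, expanding outward from the peak — single-peaked.
Type 5 (peak Plan E at position 2): ranking walks positions 2-3-4-1, expanding outward from the peak — single-peaked.
Type 6 (peak Plan E at position 2): ranking walks positions 2-3-1-4, expanding outward from the peak — single-peaked.
Type 7 (peak Plan E at position 2): ranking walks positions 2-1-3-4, expanding outward from the peak — single-peaked.
Every ranking is single-peaked on this axis.

yes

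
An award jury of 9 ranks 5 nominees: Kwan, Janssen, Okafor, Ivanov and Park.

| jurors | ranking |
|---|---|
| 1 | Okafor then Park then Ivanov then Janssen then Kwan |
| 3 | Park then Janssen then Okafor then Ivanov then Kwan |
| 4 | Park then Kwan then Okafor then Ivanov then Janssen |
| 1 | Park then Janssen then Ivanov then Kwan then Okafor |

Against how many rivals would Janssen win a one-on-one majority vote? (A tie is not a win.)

Janssen against each rival (9 jurors):
Janssen vs Kwan: 1+3+1 = 5 for Janssen, 4 for Kwan — Janssen by 5–4.
Janssen–Okafor: Okafor 5–4.
Janssen vs Ivanov: Ivanov wins 5–4.
Janssen vs Park: 0 to 9, Park.
Janssen beats Kwan; loses to Okafor, Ivanov, Park — 1 pairwise win.

1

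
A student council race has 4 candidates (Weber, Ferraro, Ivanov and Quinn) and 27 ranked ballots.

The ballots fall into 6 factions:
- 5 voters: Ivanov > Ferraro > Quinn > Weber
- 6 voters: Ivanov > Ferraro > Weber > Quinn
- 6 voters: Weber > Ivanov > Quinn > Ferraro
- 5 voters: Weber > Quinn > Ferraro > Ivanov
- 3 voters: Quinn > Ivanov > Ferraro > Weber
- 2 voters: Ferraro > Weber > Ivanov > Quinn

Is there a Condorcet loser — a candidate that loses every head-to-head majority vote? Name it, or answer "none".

none

Head-to-head results (27 voters):
Weber–Ferraro: Ferraro 16–11.
Weber vs Ivanov: Ivanov, 14–13.
Weber vs Quinn: Weber preferred on 6+6+5+2 = 19 ballots; Weber wins 19–8.
Ferraro vs Ivanov: Ivanov, 20–7.
Ferraro vs Quinn: Quinn, 14–13.
Ivanov vs Quinn: 5+6+6+2 = 19 for Ivanov, 8 for Quinn — Ivanov by 19–8.
Each candidate has at least one pairwise win (Weber beats Quinn; Ferraro beats Weber; Ivanov beats Weber; Quinn beats Ferraro) — no Condorcet loser.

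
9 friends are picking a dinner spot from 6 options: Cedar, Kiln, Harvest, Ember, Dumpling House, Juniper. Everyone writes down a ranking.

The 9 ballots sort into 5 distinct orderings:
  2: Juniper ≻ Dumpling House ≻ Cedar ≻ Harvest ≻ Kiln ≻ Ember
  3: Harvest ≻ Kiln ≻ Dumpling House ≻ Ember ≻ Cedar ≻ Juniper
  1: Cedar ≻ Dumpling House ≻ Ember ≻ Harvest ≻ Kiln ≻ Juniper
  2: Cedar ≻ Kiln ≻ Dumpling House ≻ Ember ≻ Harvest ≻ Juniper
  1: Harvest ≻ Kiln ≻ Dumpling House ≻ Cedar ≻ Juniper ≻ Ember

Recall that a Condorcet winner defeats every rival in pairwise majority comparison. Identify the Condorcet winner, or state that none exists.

Pairwise majorities:
Cedar–Kiln: Cedar 5–4.
Cedar vs Harvest: Cedar, 5–4.
Cedar vs Ember: Cedar wins 6–3.
Cedar vs Dumpling House: Dumpling House wins 6–3.
Cedar–Juniper: Cedar 7–2.
Kiln vs Harvest: Harvest wins 7–2.
Kiln vs Ember: Kiln, 8–1.
Kiln vs Dumpling House: Kiln wins 6–3.
Kiln vs Juniper: Kiln wins 7–2.
Harvest vs Ember: Harvest, 6–3.
Harvest–Dumpling House: Dumpling House 5–4.
Harvest–Juniper: Harvest 7–2.
Ember–Dumpling House: Dumpling House 9–0.
Ember vs Juniper: Ember wins 6–3.
Dumpling House vs Juniper: Dumpling House wins 7–2.
No restaurant is unbeaten: Cedar loses to Dumpling House; Kiln loses to Cedar; Harvest loses to Cedar; Ember loses to Cedar; Dumpling House loses to Kiln; Juniper loses to Cedar. In particular Cedar > Kiln > Dumpling House > Cedar is a majority cycle — no Condorcet winner exists.

none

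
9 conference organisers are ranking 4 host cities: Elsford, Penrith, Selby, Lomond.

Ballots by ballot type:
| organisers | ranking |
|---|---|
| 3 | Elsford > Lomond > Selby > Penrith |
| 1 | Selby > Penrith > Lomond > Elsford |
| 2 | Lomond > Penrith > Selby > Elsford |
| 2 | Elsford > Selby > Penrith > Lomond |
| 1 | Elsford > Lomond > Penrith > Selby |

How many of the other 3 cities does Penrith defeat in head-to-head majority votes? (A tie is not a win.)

0

Penrith against each rival (9 organisers):
Penrith vs Elsford: Elsford wins 6–3.
Penrith vs Selby: Selby, 6–3.
Penrith vs Lomond: Lomond, 6–3.
Penrith beats no one; loses to Elsford, Selby, Lomond — 0 pairwise wins.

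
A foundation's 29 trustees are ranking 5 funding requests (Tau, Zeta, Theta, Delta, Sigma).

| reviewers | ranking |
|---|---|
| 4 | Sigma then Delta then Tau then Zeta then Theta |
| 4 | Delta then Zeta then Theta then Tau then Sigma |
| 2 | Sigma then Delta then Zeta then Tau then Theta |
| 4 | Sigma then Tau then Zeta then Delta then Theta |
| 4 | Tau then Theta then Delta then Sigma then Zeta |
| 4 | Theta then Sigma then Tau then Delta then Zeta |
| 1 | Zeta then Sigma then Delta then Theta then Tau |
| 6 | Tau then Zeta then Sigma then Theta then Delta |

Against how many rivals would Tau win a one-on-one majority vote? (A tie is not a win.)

Tau against each rival (29 reviewers):
Tau vs Zeta: Tau wins 22–7.
Tau vs Theta: 20 to 9, Tau.
Tau vs Delta: 4+4+4+6 = 18 for Tau, 11 for Delta — Tau by 18–11.
Tau–Sigma: Sigma 15–14.
Tau beats Zeta, Theta, Delta; loses to Sigma — 3 pairwise wins.

3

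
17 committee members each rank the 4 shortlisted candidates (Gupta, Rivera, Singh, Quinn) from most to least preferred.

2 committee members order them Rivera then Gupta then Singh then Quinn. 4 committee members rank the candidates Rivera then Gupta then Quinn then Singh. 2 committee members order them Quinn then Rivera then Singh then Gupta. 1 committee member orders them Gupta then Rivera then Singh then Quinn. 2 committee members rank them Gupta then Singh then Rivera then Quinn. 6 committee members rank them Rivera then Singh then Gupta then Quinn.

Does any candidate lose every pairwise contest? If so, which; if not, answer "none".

Quinn

Head-to-head results (17 committee members):
Gupta–Rivera: Rivera 14–3.
Gupta vs Singh: Gupta preferred on 2+4+1+2 = 9 ballots; Gupta wins 9–8.
Gupta vs Quinn: Gupta wins 15–2.
Rivera–Singh: Rivera 15–2.
Rivera–Quinn: Rivera 15–2.
Singh vs Quinn: 2+1+2+6 = 11 for Singh, 6 for Quinn — Singh by 11–6.
Quinn loses to every other candidate — it is the Condorcet loser.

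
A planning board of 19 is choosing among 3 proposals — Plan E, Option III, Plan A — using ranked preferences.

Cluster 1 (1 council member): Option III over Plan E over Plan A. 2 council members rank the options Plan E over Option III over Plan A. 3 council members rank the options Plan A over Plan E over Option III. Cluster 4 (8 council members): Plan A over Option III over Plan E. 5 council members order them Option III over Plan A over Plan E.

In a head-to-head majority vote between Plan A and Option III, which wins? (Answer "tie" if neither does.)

Ballots ranking Plan A above Option III: 3 + 8 = 11.
Ballots ranking Option III above Plan A: 19 − 11 = 8.
Plan A wins the head-to-head 11–8.

Plan A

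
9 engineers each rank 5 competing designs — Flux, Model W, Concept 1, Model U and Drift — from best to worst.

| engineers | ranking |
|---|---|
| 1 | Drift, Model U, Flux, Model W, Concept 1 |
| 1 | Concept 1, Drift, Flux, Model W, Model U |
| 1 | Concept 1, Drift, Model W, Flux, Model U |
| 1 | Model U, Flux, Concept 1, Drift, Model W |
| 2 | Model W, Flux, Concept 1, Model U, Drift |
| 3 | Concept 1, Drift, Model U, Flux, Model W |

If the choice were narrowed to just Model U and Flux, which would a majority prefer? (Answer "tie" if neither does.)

Model U

Ballots ranking Model U above Flux: 1 + 1 + 3 = 5.
Ballots ranking Flux above Model U: 9 − 5 = 4.
Model U wins the head-to-head 5–4.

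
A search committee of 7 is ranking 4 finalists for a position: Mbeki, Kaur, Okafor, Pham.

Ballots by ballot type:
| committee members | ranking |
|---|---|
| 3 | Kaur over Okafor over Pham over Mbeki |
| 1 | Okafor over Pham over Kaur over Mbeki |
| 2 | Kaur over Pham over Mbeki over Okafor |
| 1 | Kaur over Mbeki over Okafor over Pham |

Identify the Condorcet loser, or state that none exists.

Mbeki

Head-to-head results (7 committee members):
Mbeki vs Kaur: Kaur, 7–0.
Mbeki vs Okafor: Okafor, 4–3.
Mbeki vs Pham: Pham, 6–1.
Kaur vs Okafor: Kaur, 6–1.
Kaur vs Pham: Kaur is ranked higher on 3+2+1 = 6 ballots, Pham on 1. Kaur wins 6–1.
Okafor–Pham: Okafor 5–2.
Mbeki loses to every other candidate — it is the Condorcet loser.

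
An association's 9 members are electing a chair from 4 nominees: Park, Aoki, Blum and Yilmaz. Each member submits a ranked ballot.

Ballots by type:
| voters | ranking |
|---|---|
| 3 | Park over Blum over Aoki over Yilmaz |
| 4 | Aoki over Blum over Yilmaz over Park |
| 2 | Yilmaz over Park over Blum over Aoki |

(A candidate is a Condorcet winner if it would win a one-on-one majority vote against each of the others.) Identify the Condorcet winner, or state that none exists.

none

Check each pair by majority over 9 ballots:
Park–Aoki: Park 5–4.
Park vs Blum: Park wins 5–4.
Park–Yilmaz: Yilmaz 6–3.
Aoki vs Blum: Blum, 5–4.
Aoki vs Yilmaz: Aoki wins 7–2.
Blum vs Yilmaz: Blum, 7–2.
No candidate is unbeaten: Park loses to Yilmaz; Aoki loses to Park; Blum loses to Park; Yilmaz loses to Aoki. In particular Park beats Aoki beats Yilmaz beats Park is a majority cycle — no Condorcet winner exists.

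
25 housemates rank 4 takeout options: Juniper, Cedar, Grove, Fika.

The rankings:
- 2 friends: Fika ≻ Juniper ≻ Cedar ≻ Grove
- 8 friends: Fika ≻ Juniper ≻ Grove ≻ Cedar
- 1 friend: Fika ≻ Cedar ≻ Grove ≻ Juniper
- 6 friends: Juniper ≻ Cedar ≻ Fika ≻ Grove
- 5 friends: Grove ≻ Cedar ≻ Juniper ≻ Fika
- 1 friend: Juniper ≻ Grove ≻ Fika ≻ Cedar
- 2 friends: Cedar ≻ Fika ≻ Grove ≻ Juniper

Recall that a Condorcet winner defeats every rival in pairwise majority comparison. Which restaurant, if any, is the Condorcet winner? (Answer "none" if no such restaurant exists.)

none

Pairwise majorities:
Juniper–Cedar: Juniper 17–8.
Juniper vs Grove: Juniper wins 17–8.
Juniper vs Fika: Fika wins 13–12.
Cedar–Grove: Grove 14–11.
Cedar vs Fika: Cedar, 13–12.
Grove vs Fika: Fika wins 19–6.
Every restaurant loses at least once (Juniper loses to Fika; Cedar loses to Juniper; Grove loses to Juniper; Fika loses to Cedar). The majority relation contains the cycle Juniper > Cedar > Fika > Juniper, so there is no Condorcet winner.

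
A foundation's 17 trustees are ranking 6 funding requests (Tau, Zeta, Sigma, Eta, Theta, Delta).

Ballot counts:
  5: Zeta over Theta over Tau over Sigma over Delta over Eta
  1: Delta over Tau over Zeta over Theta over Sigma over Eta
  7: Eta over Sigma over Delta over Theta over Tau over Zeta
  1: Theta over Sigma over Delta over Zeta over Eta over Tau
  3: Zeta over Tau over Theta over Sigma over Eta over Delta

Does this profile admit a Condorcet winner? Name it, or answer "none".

Head-to-head results (17 reviewers):
Tau vs Zeta: Zeta, 9–8.
Tau vs Sigma: Tau preferred on 5+1+3 = 9 ballots; Tau wins 9–8.
Tau vs Eta: Tau preferred on 5+1+3 = 9 ballots; Tau wins 9–8.
Tau vs Theta: Theta, 13–4.
Tau vs Delta: 8 to 9, Delta.
Zeta vs Sigma: 9 to 8, Zeta.
Zeta vs Eta: Zeta wins 10–7.
Zeta–Theta: Zeta 9–8.
Zeta vs Delta: Delta, 9–8.
Sigma vs Eta: Sigma, 10–7.
Sigma–Theta: Theta 10–7.
Sigma vs Delta: Sigma wins 16–1.
Eta vs Theta: 7 to 10, Theta.
Eta vs Delta: Eta wins 10–7.
Theta vs Delta: Theta wins 9–8.
No project is unbeaten: Tau loses to Zeta; Zeta loses to Delta; Sigma loses to Tau; Eta loses to Tau; Theta loses to Zeta; Delta loses to Sigma. In particular Tau > Sigma > Delta > Tau is a majority cycle — no Condorcet winner exists.

none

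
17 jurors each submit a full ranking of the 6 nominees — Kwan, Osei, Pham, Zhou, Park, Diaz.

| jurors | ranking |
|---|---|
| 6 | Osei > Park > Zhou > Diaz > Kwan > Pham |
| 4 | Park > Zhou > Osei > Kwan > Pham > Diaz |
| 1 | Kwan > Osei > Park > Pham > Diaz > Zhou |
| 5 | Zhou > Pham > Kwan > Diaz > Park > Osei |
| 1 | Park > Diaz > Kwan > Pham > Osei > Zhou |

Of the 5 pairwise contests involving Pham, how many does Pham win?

Pham against each rival (17 jurors):
Pham vs Kwan: Kwan, 12–5.
Pham vs Osei: 6 to 11, Osei.
Pham vs Zhou: Zhou wins 15–2.
Pham vs Park: Pham preferred on 5 ballots; Park wins 12–5.
Pham vs Diaz: Pham is ranked higher on 4+1+5 = 10 ballots, Diaz on 7. Pham wins 10–7.
Pham beats Diaz; loses to Kwan, Osei, Zhou, Park — 1 pairwise win.

1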